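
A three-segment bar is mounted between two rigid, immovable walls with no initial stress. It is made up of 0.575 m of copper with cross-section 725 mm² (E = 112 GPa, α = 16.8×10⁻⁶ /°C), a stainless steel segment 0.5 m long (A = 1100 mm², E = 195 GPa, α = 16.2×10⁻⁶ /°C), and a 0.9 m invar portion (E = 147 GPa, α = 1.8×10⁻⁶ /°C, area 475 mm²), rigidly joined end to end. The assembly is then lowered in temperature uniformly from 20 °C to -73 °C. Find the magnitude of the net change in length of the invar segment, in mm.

|ΔL| ≈ 0.891 mm

With the walls removed the bar would change length by δ_free = Σ αᵢΔT Lᵢ = 16.8×10⁻⁶×93×575 + 16.2×10⁻⁶×93×500 + 1.8×10⁻⁶×93×900 = 1.802 mm.
The walls prevent any net length change, so an axial force P (same in every segment) develops. Compatibility: P · Σ Lᵢ/(AᵢEᵢ) = δ_free.
Σ Lᵢ/(AᵢEᵢ) = 575/(725×112×10³) + 500/(1100×195×10³) + 900/(475×147×10³) = 2.23×10⁻⁵ mm/N.
Hence P = δ_free / Σ(L/AE) = 1.802/2.23×10⁻⁵ = 80.82 kN (tensile).
For the invar segment, free thermal change = 1.8×10⁻⁶×93×900 = 0.1507 mm and elastic change from P = 80820×900/(475×147×10³) = 1.042 mm; these oppose, so the net change is 0.891 mm (segment lengthens).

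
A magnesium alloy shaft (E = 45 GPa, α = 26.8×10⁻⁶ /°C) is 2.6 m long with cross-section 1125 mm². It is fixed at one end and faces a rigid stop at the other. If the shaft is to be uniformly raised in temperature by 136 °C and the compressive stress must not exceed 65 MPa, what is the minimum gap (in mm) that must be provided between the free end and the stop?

With no wall the shaft would lengthen by αΔT L = 26.8×10⁻⁶ × 136 × 2600 = 9.476 mm.
A stress of 65 MPa corresponds to the wall pushing the shaft back by σL/E = 65×2600/(45×10³) = 3.756 mm.
So the gap has to take up the difference, g_min = δ_free − σL/E = 9.476 − 3.756 = 5.721 mm.

g ≈ 5.72 mm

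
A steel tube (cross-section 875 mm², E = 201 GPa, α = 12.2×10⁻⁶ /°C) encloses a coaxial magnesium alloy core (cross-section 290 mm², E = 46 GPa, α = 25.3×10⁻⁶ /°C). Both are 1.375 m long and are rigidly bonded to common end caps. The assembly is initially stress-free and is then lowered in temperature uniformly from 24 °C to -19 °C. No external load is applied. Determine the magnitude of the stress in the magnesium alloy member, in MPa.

σ ≈ 24.1 MPa (tensile)

Both members must finish at the same length. With the larger α, the magnesium alloy tends to over-contract; the plates restrain it, putting the magnesium alloy in tension and the steel in compression. With no external load the two internal forces are equal and opposite, magnitude P.
Equating the net (thermal + elastic) strains gives |α₁ − α₂|·ΔT = P·[1/(A₁E₁) + 1/(A₂E₂)].
|α₁ − α₂|·ΔT = 13.1×10⁻⁶ × 43 = 0.0005633.
1/(A₁E₁) + 1/(A₂E₂) = 1/(875×201×10³) + 1/(290×46×10³) = 8.065×10⁻⁸ N⁻¹.
So P = 0.0005633 / 8.065×10⁻⁸ = 6.985 kN.
σ_{magnesium alloy} = P/A₂ = 6985/290 = 24.08 MPa, tensile.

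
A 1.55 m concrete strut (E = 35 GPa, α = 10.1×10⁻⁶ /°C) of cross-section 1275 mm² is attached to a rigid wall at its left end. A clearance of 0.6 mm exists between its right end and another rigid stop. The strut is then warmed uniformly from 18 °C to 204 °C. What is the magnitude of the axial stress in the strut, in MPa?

σ ≈ 52.2 MPa (compressive)

Unrestrained expansion: δ_free = αΔT L = 10.1×10⁻⁶ × 186 × 1550 = 2.912 mm.
The gap closes (δ_free > 0.6 mm) and the wall then resists a further 2.912 − 0.6 = 2.312 mm of expansion.
Compatibility: PL/(AE) = 2.312 mm, so σ = P/A = E × (2.312/1550) = 52.2 MPa.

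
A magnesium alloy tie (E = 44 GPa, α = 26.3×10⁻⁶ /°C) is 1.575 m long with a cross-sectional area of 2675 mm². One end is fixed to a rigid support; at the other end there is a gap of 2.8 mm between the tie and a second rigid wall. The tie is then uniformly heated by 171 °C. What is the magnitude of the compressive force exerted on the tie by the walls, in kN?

P ≈ 320 kN

Unrestrained expansion: δ_free = αΔT L = 26.3×10⁻⁶ × 171 × 1575 = 7.083 mm.
After closing the 2.8 mm clearance, 7.083 − 2.8 = 4.283 mm of expansion remains to be suppressed by the wall.
Compatibility: PL/(AE) = 4.283 mm, so σ = P/A = E × (4.283/1575) = 119.7 MPa.
Force on the wall = σA = 119.7 × 2675 mm² = 320.1 kN.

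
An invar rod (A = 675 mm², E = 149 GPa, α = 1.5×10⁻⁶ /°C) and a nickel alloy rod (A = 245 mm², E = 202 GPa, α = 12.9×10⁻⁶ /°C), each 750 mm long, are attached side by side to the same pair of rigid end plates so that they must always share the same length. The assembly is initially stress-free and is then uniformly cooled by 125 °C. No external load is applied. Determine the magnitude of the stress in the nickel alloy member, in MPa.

Both members must finish at the same length. With the larger α, the nickel alloy tends to over-contract; the plates restrain it, putting the nickel alloy in tension and the invar in compression. With no external load the two internal forces are equal and opposite, magnitude P.
Compatibility of the two members (thermal + elastic change equal): (α₁ − α₂)ΔT = P·[1/(A₁E₁) + 1/(A₂E₂)].
|α₁ − α₂|·ΔT = 11.4×10⁻⁶ × 125 = 0.001425.
1/(A₁E₁) + 1/(A₂E₂) = 1/(675×149×10³) + 1/(245×202×10³) = 3.015×10⁻⁸ N⁻¹.
So P = 0.001425 / 3.015×10⁻⁸ = 47.27 kN.
σ_{nickel alloy} = P/A₂ = 47270/245 = 192.9 MPa, tensile.

σ ≈ 193 MPa (tensile)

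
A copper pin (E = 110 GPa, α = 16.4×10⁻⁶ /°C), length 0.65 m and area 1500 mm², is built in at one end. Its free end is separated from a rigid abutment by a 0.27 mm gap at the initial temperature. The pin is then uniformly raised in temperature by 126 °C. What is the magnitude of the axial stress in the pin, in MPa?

Free thermal elongation = αΔT L = 16.4×10⁻⁶ × 126 × 650 = 1.343 mm.
After closing the 0.27 mm clearance, 1.343 − 0.27 = 1.073 mm of expansion remains to be suppressed by the wall.
That suppressed elongation corresponds to σ = E·Δ/L = 110×10³ × 1.073/650 = 181.6 MPa.

σ ≈ 182 MPa (compressive)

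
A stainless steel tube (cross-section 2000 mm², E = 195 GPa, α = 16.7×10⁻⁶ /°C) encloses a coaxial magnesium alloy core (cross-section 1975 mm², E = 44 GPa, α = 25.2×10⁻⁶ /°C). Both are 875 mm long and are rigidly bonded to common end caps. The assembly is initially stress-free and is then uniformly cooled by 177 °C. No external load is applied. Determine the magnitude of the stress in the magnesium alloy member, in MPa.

σ ≈ 54.1 MPa (tensile)

The magnesium alloy has the larger α, so on cooling it would change length more than the stainless steel if both were free. The rigid plates force a common final length, so the magnesium alloy is put into tension and the stainless steel into compression, with equal and opposite forces P (no external load).
Setting the final lengths equal and cancelling L: (α₁ − α₂)ΔT = P/(A₁E₁) + P/(A₂E₂).
|α₁ − α₂|·ΔT = 8.5×10⁻⁶ × 177 = 0.001504.
1/(A₁E₁) + 1/(A₂E₂) = 1/(2000×195×10³) + 1/(1975×44×10³) = 1.407×10⁻⁸ N⁻¹.
So P = 0.001504 / 1.407×10⁻⁸ = 106.9 kN.
σ_{magnesium alloy} = P/A₂ = 106900/1975 = 54.14 MPa, tensile.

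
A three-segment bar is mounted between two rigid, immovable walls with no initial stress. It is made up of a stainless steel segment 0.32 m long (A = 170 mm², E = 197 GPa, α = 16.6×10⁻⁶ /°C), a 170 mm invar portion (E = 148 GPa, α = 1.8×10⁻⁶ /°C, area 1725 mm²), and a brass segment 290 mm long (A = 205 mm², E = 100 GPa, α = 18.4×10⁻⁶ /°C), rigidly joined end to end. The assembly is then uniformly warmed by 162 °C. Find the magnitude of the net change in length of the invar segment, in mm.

|ΔL| ≈ 0.00108 mm

Free thermal expansion of the whole bar: Σ αᵢΔT Lᵢ = 16.6×10⁻⁶×162×320 + 1.8×10⁻⁶×162×170 + 18.4×10⁻⁶×162×290 = 1.775 mm.
The rigid supports impose zero overall length change; the single axial force P common to all segments must satisfy P Σ Lᵢ/(AᵢEᵢ) = δ_free.
Σ Lᵢ/(AᵢEᵢ) = 320/(170×197×10³) + 170/(1725×148×10³) + 290/(205×100×10³) = 2.437×10⁻⁵ mm/N.
Hence P = δ_free / Σ(L/AE) = 1.775/2.437×10⁻⁵ = 72.82 kN (compressive).
For the invar segment, free thermal change = 1.8×10⁻⁶×162×170 = 0.04957 mm and elastic change from P = 72820×170/(1725×148×10³) = 0.04849 mm; these oppose, so the net change is 0.00108 mm (segment lengthens).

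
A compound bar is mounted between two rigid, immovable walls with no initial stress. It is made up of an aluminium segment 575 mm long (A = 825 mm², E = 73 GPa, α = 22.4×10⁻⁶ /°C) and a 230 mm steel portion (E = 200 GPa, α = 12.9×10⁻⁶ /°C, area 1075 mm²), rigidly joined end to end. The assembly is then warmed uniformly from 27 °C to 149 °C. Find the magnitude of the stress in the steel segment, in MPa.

If the supports were absent, the total length change would be Σ αᵢΔT Lᵢ = 22.4×10⁻⁶×122×575 + 12.9×10⁻⁶×122×230 = 1.933 mm.
Since the ends are fixed, an axial force P builds up, equal in every segment, with P · Σ Lᵢ/(AᵢEᵢ) = δ_free.
Σ Lᵢ/(AᵢEᵢ) = 575/(825×73×10³) + 230/(1075×200×10³) = 1.062×10⁻⁵ mm/N.
Hence P = δ_free / Σ(L/AE) = 1.933/1.062×10⁻⁵ = 182.1 kN (compressive).
σ_{steel} = P / A = 182100 / 1075 = 169.4 MPa.

σ ≈ 169 MPa (compressive)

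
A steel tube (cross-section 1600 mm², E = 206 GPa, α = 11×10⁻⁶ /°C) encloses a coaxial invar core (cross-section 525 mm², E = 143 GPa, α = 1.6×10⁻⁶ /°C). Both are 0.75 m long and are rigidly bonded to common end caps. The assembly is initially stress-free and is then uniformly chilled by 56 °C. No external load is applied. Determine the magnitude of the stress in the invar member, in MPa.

Equilibrium of a rigid end plate with no external load gives equal and opposite internal forces ±P in the two members. Since α_{steel} > α_{invar}, cooling drives the steel into tension and the invar into compression.
Equating the net (thermal + elastic) strains gives |α₁ − α₂|·ΔT = P·[1/(A₁E₁) + 1/(A₂E₂)].
|α₁ − α₂|·ΔT = 9.4×10⁻⁶ × 56 = 0.0005264.
1/(A₁E₁) + 1/(A₂E₂) = 1/(1600×206×10³) + 1/(525×143×10³) = 1.635×10⁻⁸ N⁻¹.
P = 0.0005264 / 1.635×10⁻⁸ = 32190 N = 32.19 kN.
σ_{invar} = P/A₂ = 32190/525 = 61.31 MPa, compressive.

σ ≈ 61.3 MPa (compressive)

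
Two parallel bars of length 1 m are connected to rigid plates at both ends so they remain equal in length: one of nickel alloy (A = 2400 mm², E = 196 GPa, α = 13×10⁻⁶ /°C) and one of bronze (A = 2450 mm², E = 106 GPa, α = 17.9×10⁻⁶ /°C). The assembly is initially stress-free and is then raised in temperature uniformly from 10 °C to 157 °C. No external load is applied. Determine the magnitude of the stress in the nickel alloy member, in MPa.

σ ≈ 50.2 MPa (tensile)

Both members must finish at the same length. With the larger α, the bronze tends to over-expand; the plates restrain it, putting the bronze in compression and the nickel alloy in tension. With no external load the two internal forces are equal and opposite, magnitude P.
Setting the final lengths equal and cancelling L: (α₁ − α₂)ΔT = P/(A₁E₁) + P/(A₂E₂).
|α₁ − α₂|·ΔT = 4.9×10⁻⁶ × 147 = 0.0007203.
1/(A₁E₁) + 1/(A₂E₂) = 1/(2400×196×10³) + 1/(2450×106×10³) = 5.976×10⁻⁹ N⁻¹.
P = 0.0007203 / 5.976×10⁻⁹ = 120500 N = 120.5 kN.
σ_{nickel alloy} = P/A₁ = 120500/2400 = 50.22 MPa, tensile.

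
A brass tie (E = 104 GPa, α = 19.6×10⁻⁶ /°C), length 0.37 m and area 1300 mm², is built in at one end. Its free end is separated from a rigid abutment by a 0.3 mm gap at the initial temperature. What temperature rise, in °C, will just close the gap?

Contact occurs when the free expansion equals the gap: αΔT L = 0.3 mm.
ΔT = 0.3 / (19.6×10⁻⁶ × 370) = 41.37 °C.

ΔT ≈ 41.4 °C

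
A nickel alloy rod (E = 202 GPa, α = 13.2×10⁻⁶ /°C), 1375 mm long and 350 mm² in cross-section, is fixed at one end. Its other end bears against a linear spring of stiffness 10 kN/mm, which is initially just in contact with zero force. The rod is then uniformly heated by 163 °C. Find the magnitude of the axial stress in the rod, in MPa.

σ ≈ 70.8 MPa (compressive)

If the spring were absent the rod would lengthen by αΔT L = 13.2×10⁻⁶ × 163 × 1375 = 2.958 mm.
Let P be the compressive force at the spring. The rod shortens elastically by PL/(AE) and the spring compresses by P/k; together these equal δ_free.
P [ L/(AE) + 1/k ] = δ_free → P [ 1375/(350×202×10³) + 1/(10×10³) ] = 2.958.
P = 2.958 / 0.0001194 = 24770 N.
σ = P/A = 24770/350 = 70.76 MPa.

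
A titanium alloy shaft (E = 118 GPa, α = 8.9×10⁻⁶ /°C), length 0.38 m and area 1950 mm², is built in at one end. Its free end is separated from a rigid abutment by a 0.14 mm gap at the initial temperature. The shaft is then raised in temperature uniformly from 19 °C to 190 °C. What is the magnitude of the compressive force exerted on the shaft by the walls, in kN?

Unrestrained expansion: δ_free = αΔT L = 8.9×10⁻⁶ × 171 × 380 = 0.5783 mm.
The gap closes (δ_free > 0.14 mm) and the wall then resists a further 0.5783 − 0.14 = 0.4383 mm of expansion.
So σ = E(δ_free − g)/L = 118×10³ × 0.4383/380 = 136.1 MPa.
Force on the wall = σA = 136.1 × 1950 mm² = 265.4 kN.

P ≈ 265 kN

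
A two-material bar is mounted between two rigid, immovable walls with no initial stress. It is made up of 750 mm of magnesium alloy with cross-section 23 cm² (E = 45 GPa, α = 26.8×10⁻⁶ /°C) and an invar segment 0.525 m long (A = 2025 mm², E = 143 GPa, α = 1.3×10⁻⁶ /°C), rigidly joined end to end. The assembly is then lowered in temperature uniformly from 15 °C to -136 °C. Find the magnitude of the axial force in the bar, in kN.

If the supports were absent, the total length change would be Σ αᵢΔT Lᵢ = 26.8×10⁻⁶×151×750 + 1.3×10⁻⁶×151×525 = 3.138 mm.
The rigid supports impose zero overall length change; the single axial force P common to all segments must satisfy P Σ Lᵢ/(AᵢEᵢ) = δ_free.
The series flexibility is Σ Lᵢ/(AᵢEᵢ) = 750/(2300×45×10³) + 525/(2025×143×10³) = 9.059×10⁻⁶ mm/N.
So P = 3.138 / 9.059×10⁻⁶ = 346.4 kN, tensile.

P ≈ 346 kN (tensile)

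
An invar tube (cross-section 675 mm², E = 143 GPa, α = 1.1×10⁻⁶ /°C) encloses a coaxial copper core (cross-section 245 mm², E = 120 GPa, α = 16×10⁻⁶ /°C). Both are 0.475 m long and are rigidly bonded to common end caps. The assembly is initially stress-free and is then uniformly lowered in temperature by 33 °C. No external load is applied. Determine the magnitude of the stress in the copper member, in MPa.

σ ≈ 45.2 MPa (tensile)

Both members must finish at the same length. With the larger α, the copper tends to over-contract; the plates restrain it, putting the copper in tension and the invar in compression. With no external load the two internal forces are equal and opposite, magnitude P.
Compatibility of the two members (thermal + elastic change equal): (α₁ − α₂)ΔT = P·[1/(A₁E₁) + 1/(A₂E₂)].
|α₁ − α₂|·ΔT = 14.9×10⁻⁶ × 33 = 0.0004917.
1/(A₁E₁) + 1/(A₂E₂) = 1/(675×143×10³) + 1/(245×120×10³) = 4.437×10⁻⁸ N⁻¹.
P = 0.0004917 / 4.437×10⁻⁸ = 11080 N = 11.08 kN.
σ_{copper} = P/A₂ = 11080/245 = 45.23 MPa, tensile.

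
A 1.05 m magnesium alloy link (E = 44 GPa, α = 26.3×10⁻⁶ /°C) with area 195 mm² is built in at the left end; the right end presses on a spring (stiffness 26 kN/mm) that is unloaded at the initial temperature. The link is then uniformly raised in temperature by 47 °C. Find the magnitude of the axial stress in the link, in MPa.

Free thermal expansion: δ_free = αΔT L = 26.3×10⁻⁶ × 47 × 1050 = 1.298 mm.
Let P be the compressive force at the spring. The link shortens elastically by PL/(AE) and the spring compresses by P/k; together these equal δ_free.
So P = δ_free / [L/(AE) + 1/k] = 1.298 / [ 1050/(195×44×10³) + 1/(26×10³) ].
P = 1.298 / 0.0001608 = 8070 N.
σ = P/A = 8070/195 = 41.38 MPa.

σ ≈ 41.4 MPa (compressive)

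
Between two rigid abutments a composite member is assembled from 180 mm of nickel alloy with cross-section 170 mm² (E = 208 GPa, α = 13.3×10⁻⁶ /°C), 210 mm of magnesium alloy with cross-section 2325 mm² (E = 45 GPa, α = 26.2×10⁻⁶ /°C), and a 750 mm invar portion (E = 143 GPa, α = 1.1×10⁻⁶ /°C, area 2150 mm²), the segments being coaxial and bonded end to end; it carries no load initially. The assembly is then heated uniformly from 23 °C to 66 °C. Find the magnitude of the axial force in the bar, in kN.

P ≈ 39.3 kN (compressive)

If the supports were absent, the total length change would be Σ αᵢΔT Lᵢ = 13.3×10⁻⁶×43×180 + 26.2×10⁻⁶×43×210 + 1.1×10⁻⁶×43×750 = 0.375 mm.
Since the ends are fixed, an axial force P builds up, equal in every segment, with P · Σ Lᵢ/(AᵢEᵢ) = δ_free.
Σ Lᵢ/(AᵢEᵢ) = 180/(170×208×10³) + 210/(2325×45×10³) + 750/(2150×143×10³) = 9.537×10⁻⁶ mm/N.
So P = 0.375 / 9.537×10⁻⁶ = 39.32 kN, compressive.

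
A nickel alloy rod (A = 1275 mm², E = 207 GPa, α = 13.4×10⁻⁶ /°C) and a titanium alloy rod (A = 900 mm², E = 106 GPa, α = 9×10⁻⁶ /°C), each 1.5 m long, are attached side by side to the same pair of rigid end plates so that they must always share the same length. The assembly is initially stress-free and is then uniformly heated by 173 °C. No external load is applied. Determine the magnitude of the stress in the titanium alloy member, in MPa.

The nickel alloy has the larger α, so on heating it would change length more than the titanium alloy if both were free. The rigid plates force a common final length, so the nickel alloy is put into compression and the titanium alloy into tension, with equal and opposite forces P (no external load).
Equating the net (thermal + elastic) strains gives |α₁ − α₂|·ΔT = P·[1/(A₁E₁) + 1/(A₂E₂)].
|α₁ − α₂|·ΔT = 4.4×10⁻⁶ × 173 = 0.0007612.
1/(A₁E₁) + 1/(A₂E₂) = 1/(1275×207×10³) + 1/(900×106×10³) = 1.427×10⁻⁸ N⁻¹.
P = 0.0007612 / 1.427×10⁻⁸ = 53340 N = 53.34 kN.
σ_{titanium alloy} = P/A₂ = 53340/900 = 59.26 MPa, tensile.

σ ≈ 59.3 MPa (tensile)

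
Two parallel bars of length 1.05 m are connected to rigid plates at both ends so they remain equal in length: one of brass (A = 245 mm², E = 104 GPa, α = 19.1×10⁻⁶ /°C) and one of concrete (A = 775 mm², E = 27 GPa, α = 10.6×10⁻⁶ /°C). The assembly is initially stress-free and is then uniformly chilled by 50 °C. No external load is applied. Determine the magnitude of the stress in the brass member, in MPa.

The brass has the larger α, so on cooling it would change length more than the concrete if both were free. The rigid plates force a common final length, so the brass is put into tension and the concrete into compression, with equal and opposite forces P (no external load).
Compatibility of the two members (thermal + elastic change equal): (α₁ − α₂)ΔT = P·[1/(A₁E₁) + 1/(A₂E₂)].
|α₁ − α₂|·ΔT = 8.5×10⁻⁶ × 50 = 0.000425.
1/(A₁E₁) + 1/(A₂E₂) = 1/(245×104×10³) + 1/(775×27×10³) = 8.704×10⁻⁸ N⁻¹.
So P = 0.000425 / 8.704×10⁻⁸ = 4.883 kN.
σ_{brass} = P/A₁ = 4883/245 = 19.93 MPa, tensile.

σ ≈ 19.9 MPa (tensile)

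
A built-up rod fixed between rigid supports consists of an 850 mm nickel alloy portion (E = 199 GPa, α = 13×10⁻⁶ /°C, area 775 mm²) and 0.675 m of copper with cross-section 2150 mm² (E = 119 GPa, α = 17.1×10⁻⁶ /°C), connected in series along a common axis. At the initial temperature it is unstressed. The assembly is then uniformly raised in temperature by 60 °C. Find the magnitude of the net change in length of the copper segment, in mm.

|ΔL| ≈ 0.254 mm

With the walls removed the bar would change length by δ_free = Σ αᵢΔT Lᵢ = 13×10⁻⁶×60×850 + 17.1×10⁻⁶×60×675 = 1.356 mm.
Since the ends are fixed, an axial force P builds up, equal in every segment, with P · Σ Lᵢ/(AᵢEᵢ) = δ_free.
The series flexibility is Σ Lᵢ/(AᵢEᵢ) = 850/(775×199×10³) + 675/(2150×119×10³) = 8.15×10⁻⁶ mm/N.
Hence P = δ_free / Σ(L/AE) = 1.356/8.15×10⁻⁶ = 166.3 kN (compressive).
For the copper segment, free thermal change = 17.1×10⁻⁶×60×675 = 0.6926 mm and elastic change from P = 166300×675/(2150×119×10³) = 0.4388 mm; these oppose, so the net change is 0.254 mm (segment lengthens).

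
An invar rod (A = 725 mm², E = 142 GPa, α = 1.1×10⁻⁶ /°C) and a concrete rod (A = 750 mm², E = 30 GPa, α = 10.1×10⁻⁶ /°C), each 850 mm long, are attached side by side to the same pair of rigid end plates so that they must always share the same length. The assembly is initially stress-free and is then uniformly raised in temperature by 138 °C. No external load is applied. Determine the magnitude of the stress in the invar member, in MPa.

Both members must finish at the same length. With the larger α, the concrete tends to over-expand; the plates restrain it, putting the concrete in compression and the invar in tension. With no external load the two internal forces are equal and opposite, magnitude P.
Compatibility of the two members (thermal + elastic change equal): (α₁ − α₂)ΔT = P·[1/(A₁E₁) + 1/(A₂E₂)].
|α₁ − α₂|·ΔT = 9×10⁻⁶ × 138 = 0.001242.
1/(A₁E₁) + 1/(A₂E₂) = 1/(725×142×10³) + 1/(750×30×10³) = 5.416×10⁻⁸ N⁻¹.
So P = 0.001242 / 5.416×10⁻⁸ = 22.93 kN.
σ_{invar} = P/A₁ = 22930/725 = 31.63 MPa, tensile.

σ ≈ 31.6 MPa (tensile)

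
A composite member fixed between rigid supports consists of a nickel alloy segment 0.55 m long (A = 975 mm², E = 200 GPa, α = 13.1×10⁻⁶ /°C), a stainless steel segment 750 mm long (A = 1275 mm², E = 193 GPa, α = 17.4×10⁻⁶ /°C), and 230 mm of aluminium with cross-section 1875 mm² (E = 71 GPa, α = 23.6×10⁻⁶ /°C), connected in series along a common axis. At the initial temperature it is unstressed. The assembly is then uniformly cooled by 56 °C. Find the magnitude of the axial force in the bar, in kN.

Free thermal contraction of the whole bar: Σ αᵢΔT Lᵢ = 13.1×10⁻⁶×56×550 + 17.4×10⁻⁶×56×750 + 23.6×10⁻⁶×56×230 = 1.438 mm.
Since the ends are fixed, an axial force P builds up, equal in every segment, with P · Σ Lᵢ/(AᵢEᵢ) = δ_free.
Σ Lᵢ/(AᵢEᵢ) = 550/(975×200×10³) + 750/(1275×193×10³) + 230/(1875×71×10³) = 7.596×10⁻⁶ mm/N.
P = 1.438 / 7.596×10⁻⁶ = 189300 N = 189.3 kN, tensile.

P ≈ 189 kN (tensile)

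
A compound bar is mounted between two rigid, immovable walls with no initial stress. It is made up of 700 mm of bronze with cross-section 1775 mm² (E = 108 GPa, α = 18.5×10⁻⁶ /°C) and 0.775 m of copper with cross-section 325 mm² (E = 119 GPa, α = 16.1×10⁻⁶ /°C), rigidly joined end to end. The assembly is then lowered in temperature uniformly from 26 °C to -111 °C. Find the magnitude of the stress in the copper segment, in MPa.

σ ≈ 452 MPa (tensile)

With the walls removed the bar would change length by δ_free = Σ αᵢΔT Lᵢ = 18.5×10⁻⁶×137×700 + 16.1×10⁻⁶×137×775 = 3.484 mm.
The rigid supports impose zero overall length change; the single axial force P common to all segments must satisfy P Σ Lᵢ/(AᵢEᵢ) = δ_free.
Σ Lᵢ/(AᵢEᵢ) = 700/(1775×108×10³) + 775/(325×119×10³) = 2.369×10⁻⁵ mm/N.
P = 3.484 / 2.369×10⁻⁵ = 147000 N = 147 kN, tensile.
σ_{copper} = P / A = 147000 / 325 = 452.4 MPa.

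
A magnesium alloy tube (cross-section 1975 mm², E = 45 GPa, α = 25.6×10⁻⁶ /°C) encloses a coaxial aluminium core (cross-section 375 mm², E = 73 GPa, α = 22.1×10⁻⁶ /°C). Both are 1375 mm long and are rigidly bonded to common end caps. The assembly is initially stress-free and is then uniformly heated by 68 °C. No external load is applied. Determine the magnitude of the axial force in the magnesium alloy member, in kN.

Equilibrium of a rigid end plate with no external load gives equal and opposite internal forces ±P in the two members. Since α_{magnesium alloy} > α_{aluminium}, heating drives the magnesium alloy into compression and the aluminium into tension.
Compatibility of the two members (thermal + elastic change equal): (α₁ − α₂)ΔT = P·[1/(A₁E₁) + 1/(A₂E₂)].
|α₁ − α₂|·ΔT = 3.5×10⁻⁶ × 68 = 0.000238.
1/(A₁E₁) + 1/(A₂E₂) = 1/(1975×45×10³) + 1/(375×73×10³) = 4.778×10⁻⁸ N⁻¹.
P = 0.000238 / 4.778×10⁻⁸ = 4981 N = 4.981 kN.

P ≈ 4.98 kN (compressive in the magnesium alloy)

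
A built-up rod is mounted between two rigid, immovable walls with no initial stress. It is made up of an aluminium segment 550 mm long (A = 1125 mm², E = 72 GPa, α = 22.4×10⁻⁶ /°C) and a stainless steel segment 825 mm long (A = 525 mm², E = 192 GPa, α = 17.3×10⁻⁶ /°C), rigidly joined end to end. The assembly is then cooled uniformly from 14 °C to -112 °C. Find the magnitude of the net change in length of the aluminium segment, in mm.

Free thermal contraction of the whole bar: Σ αᵢΔT Lᵢ = 22.4×10⁻⁶×126×550 + 17.3×10⁻⁶×126×825 = 3.351 mm.
Since the ends are fixed, an axial force P builds up, equal in every segment, with P · Σ Lᵢ/(AᵢEᵢ) = δ_free.
The series flexibility is Σ Lᵢ/(AᵢEᵢ) = 550/(1125×72×10³) + 825/(525×192×10³) = 1.497×10⁻⁵ mm/N.
Hence P = δ_free / Σ(L/AE) = 3.351/1.497×10⁻⁵ = 223.8 kN (tensile).
For the aluminium segment, free thermal change = 22.4×10⁻⁶×126×550 = 1.552 mm and elastic change from P = 223800×550/(1125×72×10³) = 1.519 mm; these oppose, so the net change is 0.033 mm (segment shortens).

|ΔL| ≈ 0.033 mm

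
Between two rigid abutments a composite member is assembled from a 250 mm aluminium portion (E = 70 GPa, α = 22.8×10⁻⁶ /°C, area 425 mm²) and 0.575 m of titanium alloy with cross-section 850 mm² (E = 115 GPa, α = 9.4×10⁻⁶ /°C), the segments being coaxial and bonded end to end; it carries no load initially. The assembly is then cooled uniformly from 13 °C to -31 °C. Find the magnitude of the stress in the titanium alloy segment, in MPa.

σ ≈ 40.2 MPa (tensile)

Free thermal contraction of the whole bar: Σ αᵢΔT Lᵢ = 22.8×10⁻⁶×44×250 + 9.4×10⁻⁶×44×575 = 0.4886 mm.
The walls prevent any net length change, so an axial force P (same in every segment) develops. Compatibility: P · Σ Lᵢ/(AᵢEᵢ) = δ_free.
The series flexibility is Σ Lᵢ/(AᵢEᵢ) = 250/(425×70×10³) + 575/(850×115×10³) = 1.429×10⁻⁵ mm/N.
P = 0.4886 / 1.429×10⁻⁵ = 34200 N = 34.2 kN, tensile.
σ_{titanium alloy} = P / A = 34200 / 850 = 40.24 MPa.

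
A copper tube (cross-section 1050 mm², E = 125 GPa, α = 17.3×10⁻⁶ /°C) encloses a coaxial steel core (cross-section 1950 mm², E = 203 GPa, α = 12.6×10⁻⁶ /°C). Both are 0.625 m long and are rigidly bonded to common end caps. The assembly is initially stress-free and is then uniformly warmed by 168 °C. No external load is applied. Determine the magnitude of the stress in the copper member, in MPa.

Equilibrium of a rigid end plate with no external load gives equal and opposite internal forces ±P in the two members. Since α_{copper} > α_{steel}, heating drives the copper into compression and the steel into tension.
Compatibility of the two members (thermal + elastic change equal): (α₁ − α₂)ΔT = P·[1/(A₁E₁) + 1/(A₂E₂)].
|α₁ − α₂|·ΔT = 4.7×10⁻⁶ × 168 = 0.0007896.
1/(A₁E₁) + 1/(A₂E₂) = 1/(1050×125×10³) + 1/(1950×203×10³) = 1.015×10⁻⁸ N⁻¹.
P = 0.0007896 / 1.015×10⁻⁸ = 77830 N = 77.83 kN.
σ_{copper} = P/A₁ = 77830/1050 = 74.12 MPa, compressive.

σ ≈ 74.1 MPa (compressive)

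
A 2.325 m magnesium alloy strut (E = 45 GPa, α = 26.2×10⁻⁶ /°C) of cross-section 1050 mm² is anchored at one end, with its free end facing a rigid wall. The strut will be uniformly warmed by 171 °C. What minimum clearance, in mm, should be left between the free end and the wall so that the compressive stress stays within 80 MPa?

g ≈ 6.28 mm

Free expansion if unrestrained: δ_free = αΔT L = 26.2×10⁻⁶ × 171 × 2325 = 10.42 mm.
At the allowable stress the elastic shortening the wall may impose is σL/E = 80 × 2325 / (45×10³) = 4.133 mm.
So the gap has to take up the difference, g_min = δ_free − σL/E = 10.42 − 4.133 = 6.283 mm.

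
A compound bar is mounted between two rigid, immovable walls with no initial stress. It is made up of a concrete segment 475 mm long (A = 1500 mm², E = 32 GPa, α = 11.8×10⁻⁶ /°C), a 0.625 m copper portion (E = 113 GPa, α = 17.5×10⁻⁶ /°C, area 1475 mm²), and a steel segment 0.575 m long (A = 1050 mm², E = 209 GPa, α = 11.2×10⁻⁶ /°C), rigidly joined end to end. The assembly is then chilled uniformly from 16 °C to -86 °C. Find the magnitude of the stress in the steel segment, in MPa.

With the walls removed the bar would change length by δ_free = Σ αᵢΔT Lᵢ = 11.8×10⁻⁶×102×475 + 17.5×10⁻⁶×102×625 + 11.2×10⁻⁶×102×575 = 2.344 mm.
The walls prevent any net length change, so an axial force P (same in every segment) develops. Compatibility: P · Σ Lᵢ/(AᵢEᵢ) = δ_free.
The series flexibility is Σ Lᵢ/(AᵢEᵢ) = 475/(1500×32×10³) + 625/(1475×113×10³) + 575/(1050×209×10³) = 1.627×10⁻⁵ mm/N.
So P = 2.344 / 1.627×10⁻⁵ = 144.1 kN, tensile.
σ_{steel} = P / A = 144100 / 1050 = 137.3 MPa.

σ ≈ 137 MPa (tensile)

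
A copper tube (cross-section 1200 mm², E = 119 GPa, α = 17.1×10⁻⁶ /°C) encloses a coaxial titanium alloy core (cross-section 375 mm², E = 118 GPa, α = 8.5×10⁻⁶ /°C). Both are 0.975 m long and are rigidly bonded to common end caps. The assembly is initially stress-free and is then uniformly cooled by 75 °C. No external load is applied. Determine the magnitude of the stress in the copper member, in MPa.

σ ≈ 18.2 MPa (tensile)

The copper has the larger α, so on cooling it would change length more than the titanium alloy if both were free. The rigid plates force a common final length, so the copper is put into tension and the titanium alloy into compression, with equal and opposite forces P (no external load).
Setting the final lengths equal and cancelling L: (α₁ − α₂)ΔT = P/(A₁E₁) + P/(A₂E₂).
|α₁ − α₂|·ΔT = 8.6×10⁻⁶ × 75 = 0.000645.
1/(A₁E₁) + 1/(A₂E₂) = 1/(1200×119×10³) + 1/(375×118×10³) = 2.96×10⁻⁸ N⁻¹.
P = 0.000645 / 2.96×10⁻⁸ = 21790 N = 21.79 kN.
σ_{copper} = P/A₁ = 21790/1200 = 18.16 MPa, tensile.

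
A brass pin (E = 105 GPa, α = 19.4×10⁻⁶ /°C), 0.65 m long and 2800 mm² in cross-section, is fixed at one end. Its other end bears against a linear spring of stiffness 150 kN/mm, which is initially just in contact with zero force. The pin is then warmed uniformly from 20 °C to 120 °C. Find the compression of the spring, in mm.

δ ≈ 0.947 mm

The unrestrained thermal change is αΔT L = 19.4×10⁻⁶ × 100 × 650 = 1.261 mm.
Let P be the compressive force at the spring. The pin shortens elastically by PL/(AE) and the spring compresses by P/k; together these equal δ_free.
So P = δ_free / [L/(AE) + 1/k] = 1.261 / [ 650/(2800×105×10³) + 1/(150×10³) ].
P = 1.261 / 8.878×10⁻⁶ = 142000 N.
Spring compression = P/k = 142000/(150×10³) = 0.947 mm.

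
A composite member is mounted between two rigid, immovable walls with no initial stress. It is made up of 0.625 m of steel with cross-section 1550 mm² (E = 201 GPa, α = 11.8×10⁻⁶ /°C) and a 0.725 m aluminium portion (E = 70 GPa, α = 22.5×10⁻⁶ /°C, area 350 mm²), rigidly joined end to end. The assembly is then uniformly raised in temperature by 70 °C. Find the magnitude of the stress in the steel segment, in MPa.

σ ≈ 33.9 MPa (compressive)

Free thermal expansion of the whole bar: Σ αᵢΔT Lᵢ = 11.8×10⁻⁶×70×625 + 22.5×10⁻⁶×70×725 = 1.658 mm.
The rigid supports impose zero overall length change; the single axial force P common to all segments must satisfy P Σ Lᵢ/(AᵢEᵢ) = δ_free.
Σ Lᵢ/(AᵢEᵢ) = 625/(1550×201×10³) + 725/(350×70×10³) = 3.16×10⁻⁵ mm/N.
So P = 1.658 / 3.16×10⁻⁵ = 52.48 kN, compressive.
σ_{steel} = P / A = 52480 / 1550 = 33.86 MPa.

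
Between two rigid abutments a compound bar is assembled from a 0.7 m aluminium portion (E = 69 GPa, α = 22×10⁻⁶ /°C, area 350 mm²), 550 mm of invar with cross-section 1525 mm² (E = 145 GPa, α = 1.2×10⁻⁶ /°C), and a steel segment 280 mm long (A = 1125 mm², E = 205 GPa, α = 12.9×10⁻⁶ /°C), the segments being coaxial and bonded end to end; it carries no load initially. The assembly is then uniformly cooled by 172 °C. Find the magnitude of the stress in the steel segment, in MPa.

If the supports were absent, the total length change would be Σ αᵢΔT Lᵢ = 22×10⁻⁶×172×700 + 1.2×10⁻⁶×172×550 + 12.9×10⁻⁶×172×280 = 3.384 mm.
The rigid supports impose zero overall length change; the single axial force P common to all segments must satisfy P Σ Lᵢ/(AᵢEᵢ) = δ_free.
The series flexibility is Σ Lᵢ/(AᵢEᵢ) = 700/(350×69×10³) + 550/(1525×145×10³) + 280/(1125×205×10³) = 3.269×10⁻⁵ mm/N.
P = 3.384 / 3.269×10⁻⁵ = 103500 N = 103.5 kN, tensile.
σ_{steel} = P / A = 103500 / 1125 = 92.01 MPa.

σ ≈ 92 MPa (tensile)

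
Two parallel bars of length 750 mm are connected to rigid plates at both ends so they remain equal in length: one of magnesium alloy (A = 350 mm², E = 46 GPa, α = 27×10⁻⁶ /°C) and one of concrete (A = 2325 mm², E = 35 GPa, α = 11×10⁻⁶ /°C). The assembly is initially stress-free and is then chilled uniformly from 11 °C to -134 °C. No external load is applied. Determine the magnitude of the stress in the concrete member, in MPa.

σ ≈ 13.4 MPa (compressive)

Both members must finish at the same length. With the larger α, the magnesium alloy tends to over-contract; the plates restrain it, putting the magnesium alloy in tension and the concrete in compression. With no external load the two internal forces are equal and opposite, magnitude P.
Equating the net (thermal + elastic) strains gives |α₁ − α₂|·ΔT = P·[1/(A₁E₁) + 1/(A₂E₂)].
|α₁ − α₂|·ΔT = 16×10⁻⁶ × 145 = 0.00232.
1/(A₁E₁) + 1/(A₂E₂) = 1/(350×46×10³) + 1/(2325×35×10³) = 7.44×10⁻⁸ N⁻¹.
So P = 0.00232 / 7.44×10⁻⁸ = 31.18 kN.
σ_{concrete} = P/A₂ = 31180/2325 = 13.41 MPa, compressive.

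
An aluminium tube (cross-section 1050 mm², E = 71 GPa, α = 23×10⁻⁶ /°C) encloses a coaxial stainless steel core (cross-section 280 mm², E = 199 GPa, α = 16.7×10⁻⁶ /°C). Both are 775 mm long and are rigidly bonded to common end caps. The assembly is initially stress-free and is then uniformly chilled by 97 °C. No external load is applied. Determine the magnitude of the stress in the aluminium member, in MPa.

The aluminium has the larger α, so on cooling it would change length more than the stainless steel if both were free. The rigid plates force a common final length, so the aluminium is put into tension and the stainless steel into compression, with equal and opposite forces P (no external load).
Setting the final lengths equal and cancelling L: (α₁ − α₂)ΔT = P/(A₁E₁) + P/(A₂E₂).
|α₁ − α₂|·ΔT = 6.3×10⁻⁶ × 97 = 0.0006111.
1/(A₁E₁) + 1/(A₂E₂) = 1/(1050×71×10³) + 1/(280×199×10³) = 3.136×10⁻⁸ N⁻¹.
P = 0.0006111 / 3.136×10⁻⁸ = 19490 N = 19.49 kN.
σ_{aluminium} = P/A₁ = 19490/1050 = 18.56 MPa, tensile.

σ ≈ 18.6 MPa (tensile)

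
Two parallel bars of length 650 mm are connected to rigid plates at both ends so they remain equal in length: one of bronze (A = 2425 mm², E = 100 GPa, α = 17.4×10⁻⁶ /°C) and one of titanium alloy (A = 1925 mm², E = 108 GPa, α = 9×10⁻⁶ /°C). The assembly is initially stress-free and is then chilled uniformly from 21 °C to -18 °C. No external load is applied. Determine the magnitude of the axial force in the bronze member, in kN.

Equilibrium of a rigid end plate with no external load gives equal and opposite internal forces ±P in the two members. Since α_{bronze} > α_{titanium alloy}, cooling drives the bronze into tension and the titanium alloy into compression.
Equating the net (thermal + elastic) strains gives |α₁ − α₂|·ΔT = P·[1/(A₁E₁) + 1/(A₂E₂)].
|α₁ − α₂|·ΔT = 8.4×10⁻⁶ × 39 = 0.0003276.
1/(A₁E₁) + 1/(A₂E₂) = 1/(2425×100×10³) + 1/(1925×108×10³) = 8.934×10⁻⁹ N⁻¹.
So P = 0.0003276 / 8.934×10⁻⁹ = 36.67 kN.

P ≈ 36.7 kN (tensile in the bronze)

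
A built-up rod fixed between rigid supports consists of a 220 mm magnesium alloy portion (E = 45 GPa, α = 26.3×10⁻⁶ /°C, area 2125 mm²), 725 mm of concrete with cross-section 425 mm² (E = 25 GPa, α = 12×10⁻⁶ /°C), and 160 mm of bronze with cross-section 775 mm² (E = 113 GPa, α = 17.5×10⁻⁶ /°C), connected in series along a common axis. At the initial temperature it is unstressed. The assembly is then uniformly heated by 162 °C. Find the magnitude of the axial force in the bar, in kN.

P ≈ 38.7 kN (compressive)

Free thermal expansion of the whole bar: Σ αᵢΔT Lᵢ = 26.3×10⁻⁶×162×220 + 12×10⁻⁶×162×725 + 17.5×10⁻⁶×162×160 = 2.8 mm.
Since the ends are fixed, an axial force P builds up, equal in every segment, with P · Σ Lᵢ/(AᵢEᵢ) = δ_free.
The series flexibility is Σ Lᵢ/(AᵢEᵢ) = 220/(2125×45×10³) + 725/(425×25×10³) + 160/(775×113×10³) = 7.236×10⁻⁵ mm/N.
Hence P = δ_free / Σ(L/AE) = 2.8/7.236×10⁻⁵ = 38.7 kN (compressive).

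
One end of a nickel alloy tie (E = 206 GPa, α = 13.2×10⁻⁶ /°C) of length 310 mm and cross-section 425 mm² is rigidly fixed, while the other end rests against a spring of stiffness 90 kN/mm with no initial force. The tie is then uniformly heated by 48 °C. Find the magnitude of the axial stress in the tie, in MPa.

σ ≈ 31.5 MPa (compressive)

If the spring were absent the tie would lengthen by αΔT L = 13.2×10⁻⁶ × 48 × 310 = 0.1964 mm.
With a force P in the spring, the elastic change of the tie is PL/(AE) and that of the spring is P/k; compatibility requires their sum to equal δ_free.
P [ L/(AE) + 1/k ] = δ_free → P [ 310/(425×206×10³) + 1/(90×10³) ] = 0.1964.
P = 0.1964 / 1.465×10⁻⁵ = 13410 N.
σ = P/A = 13410/425 = 31.54 MPa.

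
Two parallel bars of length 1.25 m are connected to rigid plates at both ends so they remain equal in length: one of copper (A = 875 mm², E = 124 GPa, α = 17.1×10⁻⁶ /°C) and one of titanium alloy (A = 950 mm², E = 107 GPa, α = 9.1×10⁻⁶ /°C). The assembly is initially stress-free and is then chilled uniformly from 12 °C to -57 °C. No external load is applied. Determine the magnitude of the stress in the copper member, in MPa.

σ ≈ 33.1 MPa (tensile)

The copper has the larger α, so on cooling it would change length more than the titanium alloy if both were free. The rigid plates force a common final length, so the copper is put into tension and the titanium alloy into compression, with equal and opposite forces P (no external load).
Equating the net (thermal + elastic) strains gives |α₁ − α₂|·ΔT = P·[1/(A₁E₁) + 1/(A₂E₂)].
|α₁ − α₂|·ΔT = 8×10⁻⁶ × 69 = 0.000552.
1/(A₁E₁) + 1/(A₂E₂) = 1/(875×124×10³) + 1/(950×107×10³) = 1.905×10⁻⁸ N⁻¹.
So P = 0.000552 / 1.905×10⁻⁸ = 28.97 kN.
σ_{copper} = P/A₁ = 28970/875 = 33.11 MPa, tensile.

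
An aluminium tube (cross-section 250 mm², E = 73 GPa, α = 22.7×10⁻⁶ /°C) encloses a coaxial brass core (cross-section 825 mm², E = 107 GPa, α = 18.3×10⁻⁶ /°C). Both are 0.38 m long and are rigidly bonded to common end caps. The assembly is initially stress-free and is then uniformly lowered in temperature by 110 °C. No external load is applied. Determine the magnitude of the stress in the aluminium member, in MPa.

The aluminium has the larger α, so on cooling it would change length more than the brass if both were free. The rigid plates force a common final length, so the aluminium is put into tension and the brass into compression, with equal and opposite forces P (no external load).
Equating the net (thermal + elastic) strains gives |α₁ − α₂|·ΔT = P·[1/(A₁E₁) + 1/(A₂E₂)].
|α₁ − α₂|·ΔT = 4.4×10⁻⁶ × 110 = 0.000484.
1/(A₁E₁) + 1/(A₂E₂) = 1/(250×73×10³) + 1/(825×107×10³) = 6.612×10⁻⁸ N⁻¹.
P = 0.000484 / 6.612×10⁻⁸ = 7320 N = 7.32 kN.
σ_{aluminium} = P/A₁ = 7320/250 = 29.28 MPa, tensile.

σ ≈ 29.3 MPa (tensile)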